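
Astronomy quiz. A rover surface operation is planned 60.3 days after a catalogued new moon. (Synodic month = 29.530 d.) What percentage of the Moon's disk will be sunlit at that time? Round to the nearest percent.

60.3/29.530 = 2.042 lunations, so 2 complete cycles and 1.24 d into the next.
Elongation θ = 360° × 1.24/29.530 ≈ 15.1°.
With cos θ = 0.965, the lit fraction is (1 − 0.965)/2 ≈ 0.017, so 2%.

2%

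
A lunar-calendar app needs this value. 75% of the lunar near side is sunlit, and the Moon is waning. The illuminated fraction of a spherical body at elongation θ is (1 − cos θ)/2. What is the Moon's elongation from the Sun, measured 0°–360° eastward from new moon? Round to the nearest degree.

From f = (1 − cos θ)/2: cos θ = 1 − 2×0.75 = -0.500; arccos → 120.0°.
Since the Moon is past full (waning), take the reflex angle: θ = 360° − 120.0° = 240.0°.

240°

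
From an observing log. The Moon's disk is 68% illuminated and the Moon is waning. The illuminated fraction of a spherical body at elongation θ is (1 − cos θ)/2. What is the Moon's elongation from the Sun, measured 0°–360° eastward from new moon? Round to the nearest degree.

From f = (1 − cos θ)/2: cos θ = 1 − 2×0.68 = -0.360; arccos → 111.1°.
Waning ⇒ past full, so θ = 360° − 111.1° = 248.9°.

249°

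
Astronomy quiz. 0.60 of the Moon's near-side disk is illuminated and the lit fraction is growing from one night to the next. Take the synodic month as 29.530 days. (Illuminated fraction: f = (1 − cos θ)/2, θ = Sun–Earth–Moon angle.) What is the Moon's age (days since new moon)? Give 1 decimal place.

8.3 days

Invert f = (1 − cos θ)/2 to get cos θ = 1 − 2(0.60) = -0.200, hence θ₀ = arccos -0.200 = 101.5°.
Before full moon the principal value applies: θ = 101.5°.
Age = 29.530 × 101.5°/360° ≈ 8.33 days.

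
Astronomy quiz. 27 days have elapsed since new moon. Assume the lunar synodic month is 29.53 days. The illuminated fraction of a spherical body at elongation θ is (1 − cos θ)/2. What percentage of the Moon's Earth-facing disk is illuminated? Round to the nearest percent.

7%

The Moon has covered 27/29.53 of its cycle, so θ ≈ 360° × 27/29.53 = 329.2°.
Illuminated fraction = (1 − cos 329.2°)/2 = (1 − 0.859)/2 ≈ 0.071, so 7%.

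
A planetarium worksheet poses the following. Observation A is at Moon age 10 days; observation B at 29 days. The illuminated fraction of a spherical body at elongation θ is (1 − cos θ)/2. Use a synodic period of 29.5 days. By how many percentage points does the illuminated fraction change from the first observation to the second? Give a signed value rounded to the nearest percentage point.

First observation: θ = 360°·10/29.5 = 122.0°, so f = 0.765.
Second observation: θ = 353.9°, f = 0.003.
Δf = 0.003 − 0.765 = -0.762, i.e. -76 pp.

-76 pp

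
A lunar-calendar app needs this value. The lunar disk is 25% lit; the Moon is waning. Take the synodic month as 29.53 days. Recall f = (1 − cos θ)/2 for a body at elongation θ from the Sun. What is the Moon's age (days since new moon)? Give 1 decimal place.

cos θ = 1 − 2f = 0.500, giving a principal value of 60.0°.
A waning Moon lies in 180°–360°, so θ = 360° − 60.0° = 300.0°.
That fraction of the synodic month is 300.0/360 × 29.53 d ≈ 24.61 d.

24.6 days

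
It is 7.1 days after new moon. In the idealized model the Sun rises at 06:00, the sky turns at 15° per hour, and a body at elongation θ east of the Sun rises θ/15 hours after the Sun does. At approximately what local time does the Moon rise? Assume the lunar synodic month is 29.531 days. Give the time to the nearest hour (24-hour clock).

12:00

The Moon has covered 7.1/29.531 of its cycle, so θ ≈ 360° × 7.1/29.531 = 86.6°.
At 15° of sky rotation per hour, 86.6° corresponds to a 5.77 h lag.
06:00 + 5.77 h ≈ 11:46 → 12:00 to the nearest hour.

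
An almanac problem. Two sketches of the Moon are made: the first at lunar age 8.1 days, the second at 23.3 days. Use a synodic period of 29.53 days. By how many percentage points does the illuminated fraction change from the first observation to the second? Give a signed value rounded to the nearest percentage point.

-20 percentage points

θ₁ = 360° × 8.1/29.53 = 98.7°, f₁ = (1 − cos θ₁)/2 = 0.576.
θ₂ = 360° × 23.3/29.53 = 284.1°, f₂ = (1 − cos θ₂)/2 = 0.379.
Change = f₂ − f₁ = -0.197 → -20 percentage points.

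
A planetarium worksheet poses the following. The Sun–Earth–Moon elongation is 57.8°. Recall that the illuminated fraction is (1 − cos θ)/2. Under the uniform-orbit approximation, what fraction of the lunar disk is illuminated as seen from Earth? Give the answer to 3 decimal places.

f = (1 − cos 57.8°)/2 = (1 − 0.533)/2 ≈ 0.234.

0.234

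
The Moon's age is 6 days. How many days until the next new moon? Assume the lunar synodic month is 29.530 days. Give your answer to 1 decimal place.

One full lunation from the last new moon is 29.530 d; remaining = 29.530 − 6 = 23.530 d.

23.5 days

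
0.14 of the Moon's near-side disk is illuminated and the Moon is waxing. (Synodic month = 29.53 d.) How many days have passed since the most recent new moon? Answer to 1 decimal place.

3.6 days

From f = (1 − cos θ)/2: cos θ = 1 − 2×0.14 = 0.720; arccos → 43.9°.
Before full moon the principal value applies: θ = 43.9°.
That fraction of the synodic month is 43.9/360 × 29.53 d ≈ 3.60 d.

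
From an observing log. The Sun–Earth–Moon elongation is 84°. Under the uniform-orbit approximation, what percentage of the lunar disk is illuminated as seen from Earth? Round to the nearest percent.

45%

f = (1 − cos 84°)/2 = (1 − 0.105)/2 ≈ 0.448, i.e. 45%.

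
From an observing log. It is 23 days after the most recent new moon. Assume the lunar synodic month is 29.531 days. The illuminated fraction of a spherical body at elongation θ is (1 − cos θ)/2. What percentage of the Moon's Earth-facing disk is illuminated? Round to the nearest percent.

Elongation θ = 360° × 23/29.531 ≈ 280.4°.
cos 280.4° = 0.180, so f = (1 − 0.180)/2 = 0.410, so 41%.

41%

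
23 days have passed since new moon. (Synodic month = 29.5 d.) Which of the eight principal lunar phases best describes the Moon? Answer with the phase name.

last quarter

At 23/29.5 of the cycle, θ ≈ 281° — the last quarter range.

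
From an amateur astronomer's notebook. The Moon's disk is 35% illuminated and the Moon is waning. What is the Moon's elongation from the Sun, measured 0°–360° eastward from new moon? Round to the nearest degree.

Invert f = (1 − cos θ)/2 to get cos θ = 1 − 2(0.35) = 0.300, hence θ₀ = arccos 0.300 = 72.5°.
A waning Moon lies in 180°–360°, so θ = 360° − 72.5° = 287.5°.

287°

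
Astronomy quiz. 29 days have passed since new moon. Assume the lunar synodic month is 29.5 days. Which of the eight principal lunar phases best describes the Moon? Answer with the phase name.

θ ≈ 360° × 29/29.5 = 354°, which falls in the new moon sector.

new moon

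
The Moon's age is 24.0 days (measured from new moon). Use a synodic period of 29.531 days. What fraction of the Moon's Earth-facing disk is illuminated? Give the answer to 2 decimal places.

Phase angle: θ = 360°·(24.0 d)/(29.531 d) = 292.6°.
Illuminated fraction = (1 − cos 292.6°)/2 = (1 − 0.384)/2 ≈ 0.308.

0.31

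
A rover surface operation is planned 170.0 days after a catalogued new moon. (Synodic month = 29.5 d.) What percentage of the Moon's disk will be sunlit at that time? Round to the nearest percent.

170.0 d spans 5 complete synodic months (5 × 29.5 = 147.50 d) plus 22.50 d.
Phase angle: θ = 360°·(22.50 d)/(29.5 d) = 274.6°.
With cos θ = 0.080, the lit fraction is (1 − 0.080)/2 ≈ 0.460, so 46%.

46%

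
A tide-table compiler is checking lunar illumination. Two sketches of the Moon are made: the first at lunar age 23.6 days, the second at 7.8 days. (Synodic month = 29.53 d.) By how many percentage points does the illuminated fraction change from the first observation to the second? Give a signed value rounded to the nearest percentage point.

+20 pp

First observation: θ = 360°·23.6/29.53 = 287.7°, so f = 0.348.
Second observation: θ = 95.1°, f = 0.544.
Δf = 0.544 − 0.348 = +0.196, i.e. +20 pp.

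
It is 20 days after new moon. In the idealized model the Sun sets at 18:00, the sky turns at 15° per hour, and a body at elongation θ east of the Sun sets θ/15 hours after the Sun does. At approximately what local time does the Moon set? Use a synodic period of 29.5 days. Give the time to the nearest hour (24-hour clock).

Phase angle: θ = 360°·(20 d)/(29.5 d) = 244.1°.
Delay after the Sun = 244.1° / (15°/h) ≈ 16.27 h.
18:00 + 16.27 h ≈ 10:16 → 10:00 to the nearest hour.

10:00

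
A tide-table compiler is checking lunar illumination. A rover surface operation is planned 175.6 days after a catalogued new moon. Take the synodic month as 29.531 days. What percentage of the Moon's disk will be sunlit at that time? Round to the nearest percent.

3%

175.6/29.531 = 5.946 lunations, so 5 complete cycles and 27.94 d into the next.
Phase angle: θ = 360°·(27.94 d)/(29.531 d) = 340.7°.
Illuminated fraction = (1 − cos 340.7°)/2 = (1 − 0.944)/2 ≈ 0.028, so 3%.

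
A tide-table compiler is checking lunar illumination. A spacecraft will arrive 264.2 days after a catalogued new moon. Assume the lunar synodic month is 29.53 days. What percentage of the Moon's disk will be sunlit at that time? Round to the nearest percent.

3%

264.2 d spans 8 complete synodic months (8 × 29.53 = 236.24 d) plus 27.96 d.
Elongation θ = 360° × 27.96/29.53 ≈ 340.9°.
Illuminated fraction = (1 − cos 340.9°)/2 = (1 − 0.945)/2 ≈ 0.028, so 3%.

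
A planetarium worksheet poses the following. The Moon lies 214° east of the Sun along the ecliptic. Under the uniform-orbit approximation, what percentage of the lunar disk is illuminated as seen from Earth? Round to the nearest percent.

Half-versine of 214°: (1 − (-0.829))/2 = 0.915, i.e. 91%.

91%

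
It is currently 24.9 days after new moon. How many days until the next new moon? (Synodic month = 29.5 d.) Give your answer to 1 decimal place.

4.6 days

The next new moon completes the synodic month: 29.5 − 24.9 = 4.600 days.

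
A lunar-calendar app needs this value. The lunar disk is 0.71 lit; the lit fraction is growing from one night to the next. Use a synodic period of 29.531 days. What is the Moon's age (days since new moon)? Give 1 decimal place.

9.4 days

cos θ = 1 − 2f = -0.420, giving a principal value of 114.8°.
Waxing ⇒ before full, so θ = 114.8°.
That fraction of the synodic month is 114.8/360 × 29.531 d ≈ 9.42 d.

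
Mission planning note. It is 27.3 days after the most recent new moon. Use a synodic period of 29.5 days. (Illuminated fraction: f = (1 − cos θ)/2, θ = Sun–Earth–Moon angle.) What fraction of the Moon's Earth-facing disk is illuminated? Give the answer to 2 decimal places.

Phase angle: θ = 360°·(27.3 d)/(29.5 d) = 333.2°.
Illuminated fraction = (1 − cos 333.2°)/2 = (1 − 0.892)/2 ≈ 0.054.

0.05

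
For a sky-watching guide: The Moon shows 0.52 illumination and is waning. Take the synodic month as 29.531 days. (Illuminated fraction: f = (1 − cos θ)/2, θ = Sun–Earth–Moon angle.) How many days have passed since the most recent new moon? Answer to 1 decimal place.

22.0 days

From f = (1 − cos θ)/2: cos θ = 1 − 2×0.52 = -0.040; arccos → 92.3°.
Since the Moon is past full (waning), take the reflex angle: θ = 360° − 92.3° = 267.7°.
That fraction of the synodic month is 267.7/360 × 29.531 d ≈ 21.96 d.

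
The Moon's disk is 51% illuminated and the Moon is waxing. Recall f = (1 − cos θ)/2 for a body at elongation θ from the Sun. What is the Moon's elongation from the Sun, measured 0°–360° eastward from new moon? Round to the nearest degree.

Invert f = (1 − cos θ)/2 to get cos θ = 1 − 2(0.51) = -0.020, hence θ₀ = arccos -0.020 = 91.1°.
Before full moon the principal value applies: θ = 91.1°.

91°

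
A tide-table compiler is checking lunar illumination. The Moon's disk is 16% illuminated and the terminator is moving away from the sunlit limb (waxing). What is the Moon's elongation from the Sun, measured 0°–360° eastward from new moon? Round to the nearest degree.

From f = (1 − cos θ)/2: cos θ = 1 − 2×0.16 = 0.680; arccos → 47.2°.
The Moon is waxing (0°–180°), so θ = 47.2° directly.

47°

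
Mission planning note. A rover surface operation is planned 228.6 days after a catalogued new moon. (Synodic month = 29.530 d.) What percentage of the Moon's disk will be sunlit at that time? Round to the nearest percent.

53%

228.6/29.530 = 7.741 lunations, so 7 complete cycles and 21.89 d into the next.
Phase angle: θ = 360°·(21.89 d)/(29.530 d) = 266.9°.
With cos θ = (-0.055), the lit fraction is (1 − (-0.055))/2 ≈ 0.527, so 53%.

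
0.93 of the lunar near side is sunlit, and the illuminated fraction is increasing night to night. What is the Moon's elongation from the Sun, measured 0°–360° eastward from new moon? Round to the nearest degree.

149°

cos θ = 1 − 2f = -0.860, giving a principal value of 149.3°.
The Moon is waxing (0°–180°), so θ = 149.3° directly.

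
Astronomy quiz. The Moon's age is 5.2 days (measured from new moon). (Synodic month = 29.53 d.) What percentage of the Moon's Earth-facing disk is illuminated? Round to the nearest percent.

Elongation θ = 360° × 5.2/29.53 ≈ 63.4°.
With cos θ = 0.448, the lit fraction is (1 − 0.448)/2 ≈ 0.276, so 28%.

28%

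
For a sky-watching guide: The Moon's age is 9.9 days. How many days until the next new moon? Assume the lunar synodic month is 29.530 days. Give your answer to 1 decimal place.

The next new moon completes the synodic month: 29.530 − 9.9 = 19.630 days.

19.6 days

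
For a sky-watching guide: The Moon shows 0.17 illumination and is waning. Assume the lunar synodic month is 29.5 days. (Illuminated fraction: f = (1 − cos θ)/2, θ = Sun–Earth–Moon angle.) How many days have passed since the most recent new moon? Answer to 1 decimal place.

cos θ = 1 − 2f = 0.660, giving a principal value of 48.7°.
Waning ⇒ past full, so θ = 360° − 48.7° = 311.3°.
Age = 29.5 × 311.3°/360° ≈ 25.51 days.

25.5 days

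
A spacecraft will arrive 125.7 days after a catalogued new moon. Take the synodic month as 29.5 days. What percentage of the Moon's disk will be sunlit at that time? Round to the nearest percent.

53%

125.7 d spans 4 complete synodic months (4 × 29.5 = 118.00 d) plus 7.70 d.
Phase angle: θ = 360°·(7.70 d)/(29.5 d) = 94.0°.
cos 94.0° = (-0.069), so f = (1 − (-0.069))/2 = 0.535, so 53%.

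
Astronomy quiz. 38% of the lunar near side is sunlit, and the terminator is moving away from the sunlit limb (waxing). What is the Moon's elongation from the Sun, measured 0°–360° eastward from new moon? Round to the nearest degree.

76°

cos θ = 1 − 2f = 0.240, giving a principal value of 76.1°.
Waxing ⇒ before full, so θ = 76.1°.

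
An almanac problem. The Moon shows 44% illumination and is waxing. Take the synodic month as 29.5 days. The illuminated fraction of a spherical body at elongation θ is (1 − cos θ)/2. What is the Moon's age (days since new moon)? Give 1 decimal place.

cos θ = 1 − 2f = 0.120, giving a principal value of 83.1°.
Waxing ⇒ before full, so θ = 83.1°.
At 360°/29.5 d per day, 83.1° corresponds to 6.81 days.

6.8 days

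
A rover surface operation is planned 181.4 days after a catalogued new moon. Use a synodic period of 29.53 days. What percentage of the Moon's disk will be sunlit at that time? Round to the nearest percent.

19%

181.4/29.53 = 6.143 lunations, so 6 complete cycles and 4.22 d into the next.
Phase angle: θ = 360°·(4.22 d)/(29.53 d) = 51.4°.
Illuminated fraction = (1 − cos 51.4°)/2 = (1 − 0.623)/2 ≈ 0.188, so 19%.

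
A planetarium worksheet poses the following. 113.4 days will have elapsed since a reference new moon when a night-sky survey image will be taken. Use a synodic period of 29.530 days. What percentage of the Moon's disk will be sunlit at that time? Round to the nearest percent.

23%

113.4 d spans 3 complete synodic months (3 × 29.530 = 88.59 d) plus 24.81 d.
Elongation θ = 360° × 24.81/29.530 ≈ 302.5°.
With cos θ = 0.537, the lit fraction is (1 − 0.537)/2 ≈ 0.232, so 23%.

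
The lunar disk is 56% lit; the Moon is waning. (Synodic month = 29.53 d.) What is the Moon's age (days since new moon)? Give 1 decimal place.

21.6 days

From f = (1 − cos θ)/2: cos θ = 1 − 2×0.56 = -0.120; arccos → 96.9°.
A waning Moon lies in 180°–360°, so θ = 360° − 96.9° = 263.1°.
That fraction of the synodic month is 263.1/360 × 29.53 d ≈ 21.58 d.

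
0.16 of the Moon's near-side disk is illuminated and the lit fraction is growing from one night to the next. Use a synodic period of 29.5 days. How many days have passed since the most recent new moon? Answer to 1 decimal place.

Invert f = (1 − cos θ)/2 to get cos θ = 1 − 2(0.16) = 0.680, hence θ₀ = arccos 0.680 = 47.2°.
Waxing ⇒ before full, so θ = 47.2°.
Age = 29.5 × 47.2°/360° ≈ 3.86 days.

3.9 days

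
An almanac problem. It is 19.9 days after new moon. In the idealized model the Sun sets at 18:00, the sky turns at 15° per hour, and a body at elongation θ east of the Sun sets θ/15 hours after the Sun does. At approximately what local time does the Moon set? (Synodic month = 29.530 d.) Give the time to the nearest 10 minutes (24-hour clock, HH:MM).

10:10

Phase angle: θ = 360°·(19.9 d)/(29.530 d) = 242.6°.
At 15° of sky rotation per hour, 242.6° corresponds to a 16.17 h lag.
18:00 + 16.173 h ≈ 10:10 → 10:10 to the nearest ten minutes.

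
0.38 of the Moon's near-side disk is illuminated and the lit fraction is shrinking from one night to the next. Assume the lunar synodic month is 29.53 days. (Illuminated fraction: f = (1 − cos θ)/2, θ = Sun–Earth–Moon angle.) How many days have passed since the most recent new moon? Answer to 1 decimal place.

23.3 days

Invert f = (1 − cos θ)/2 to get cos θ = 1 − 2(0.38) = 0.240, hence θ₀ = arccos 0.240 = 76.1°.
Since the Moon is past full (waning), take the reflex angle: θ = 360° − 76.1° = 283.9°.
Age = 29.53 × 283.9°/360° ≈ 23.29 days.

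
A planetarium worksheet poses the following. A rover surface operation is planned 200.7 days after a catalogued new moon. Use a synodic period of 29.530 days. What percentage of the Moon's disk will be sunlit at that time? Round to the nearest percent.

36%

200.7/29.530 = 6.796 lunations, so 6 complete cycles and 23.52 d into the next.
The Moon has covered 23.52/29.530 of its cycle, so θ ≈ 360° × 23.52/29.530 = 286.7°.
Illuminated fraction = (1 − cos 286.7°)/2 = (1 − 0.288)/2 ≈ 0.356, so 36%.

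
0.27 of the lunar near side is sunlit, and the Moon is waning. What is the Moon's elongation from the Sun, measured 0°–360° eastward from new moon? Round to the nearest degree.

297°

From f = (1 − cos θ)/2: cos θ = 1 − 2×0.27 = 0.460; arccos → 62.6°.
A waning Moon lies in 180°–360°, so θ = 360° − 62.6° = 297.4°.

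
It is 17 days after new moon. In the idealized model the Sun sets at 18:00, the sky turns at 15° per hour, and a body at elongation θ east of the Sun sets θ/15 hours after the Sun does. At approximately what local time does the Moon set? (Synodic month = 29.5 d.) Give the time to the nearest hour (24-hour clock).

Elongation θ = 360° × 17/29.5 ≈ 207.5°.
The Moon trails the Sun by θ/15 = 207.5/15 ≈ 13.83 hours.
18:00 + 13.83 h ≈ 07:50 → 08:00 to the nearest hour.

08:00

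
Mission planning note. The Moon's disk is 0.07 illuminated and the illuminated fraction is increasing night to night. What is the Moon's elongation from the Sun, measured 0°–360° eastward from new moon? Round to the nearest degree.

From f = (1 − cos θ)/2: cos θ = 1 − 2×0.07 = 0.860; arccos → 30.7°.
The Moon is waxing (0°–180°), so θ = 30.7° directly.

31°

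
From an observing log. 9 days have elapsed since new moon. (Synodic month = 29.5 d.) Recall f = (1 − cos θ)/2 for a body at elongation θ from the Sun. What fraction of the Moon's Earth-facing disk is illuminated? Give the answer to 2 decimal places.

0.67

The Moon has covered 9/29.5 of its cycle, so θ ≈ 360° × 9/29.5 = 109.8°.
Illuminated fraction = (1 − cos 109.8°)/2 = (1 − (-0.339))/2 ≈ 0.670.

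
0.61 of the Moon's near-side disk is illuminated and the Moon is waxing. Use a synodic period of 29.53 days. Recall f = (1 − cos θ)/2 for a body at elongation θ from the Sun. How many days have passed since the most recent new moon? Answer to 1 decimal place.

8.4 days

Invert f = (1 − cos θ)/2 to get cos θ = 1 − 2(0.61) = -0.220, hence θ₀ = arccos -0.220 = 102.7°.
Waxing ⇒ before full, so θ = 102.7°.
Age = 29.53 × 102.7°/360° ≈ 8.42 days.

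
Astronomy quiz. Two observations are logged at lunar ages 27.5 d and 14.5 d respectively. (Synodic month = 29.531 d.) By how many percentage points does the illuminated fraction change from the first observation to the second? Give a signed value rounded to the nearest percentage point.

+95 pp

θ₁ = 360° × 27.5/29.531 = 335.2°, f₁ = (1 − cos θ₁)/2 = 0.046.
θ₂ = 360° × 14.5/29.531 = 176.8°, f₂ = (1 − cos θ₂)/2 = 0.999.
Change = f₂ − f₁ = +0.953 → +95 percentage points.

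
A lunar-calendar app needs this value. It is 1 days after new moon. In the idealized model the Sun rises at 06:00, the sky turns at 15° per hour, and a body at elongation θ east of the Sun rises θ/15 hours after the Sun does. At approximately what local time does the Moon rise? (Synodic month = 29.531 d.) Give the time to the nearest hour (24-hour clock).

07:00

The Moon has covered 1/29.531 of its cycle, so θ ≈ 360° × 1/29.531 = 12.2°.
The Moon trails the Sun by θ/15 = 12.2/15 ≈ 0.81 hours.
06:00 + 0.81 h ≈ 06:49 → 07:00 to the nearest hour.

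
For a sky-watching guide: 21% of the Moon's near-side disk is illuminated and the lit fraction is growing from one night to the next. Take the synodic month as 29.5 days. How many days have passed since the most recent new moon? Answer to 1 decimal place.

4.5 days

From f = (1 − cos θ)/2: cos θ = 1 − 2×0.21 = 0.580; arccos → 54.5°.
The Moon is waxing (0°–180°), so θ = 54.5° directly.
At 360°/29.5 d per day, 54.5° corresponds to 4.47 days.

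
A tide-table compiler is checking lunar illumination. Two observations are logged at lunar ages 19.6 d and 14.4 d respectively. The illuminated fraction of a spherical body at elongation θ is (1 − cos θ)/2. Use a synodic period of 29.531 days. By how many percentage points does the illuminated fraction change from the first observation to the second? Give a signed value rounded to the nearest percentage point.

+24 percentage points

θ₁ = 360° × 19.6/29.531 = 238.9°, f₁ = (1 − cos θ₁)/2 = 0.758.
θ₂ = 360° × 14.4/29.531 = 175.5°, f₂ = (1 − cos θ₂)/2 = 0.998.
Change = f₂ − f₁ = +0.240 → +24 percentage points.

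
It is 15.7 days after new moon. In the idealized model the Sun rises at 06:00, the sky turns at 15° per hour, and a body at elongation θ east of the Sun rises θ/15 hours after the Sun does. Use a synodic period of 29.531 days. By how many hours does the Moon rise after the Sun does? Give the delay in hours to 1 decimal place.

The Moon has covered 15.7/29.531 of its cycle, so θ ≈ 360° × 15.7/29.531 = 191.4°.
The Moon trails the Sun by θ/15 = 191.4/15 ≈ 12.76 hours.
So the Moon rises 12.76 h after the Sun.

12.8 h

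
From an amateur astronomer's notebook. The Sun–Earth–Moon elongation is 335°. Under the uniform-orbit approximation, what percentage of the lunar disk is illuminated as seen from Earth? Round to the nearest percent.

f = (1 − cos 335°)/2 = (1 − 0.906)/2 ≈ 0.047, i.e. 5%.

5%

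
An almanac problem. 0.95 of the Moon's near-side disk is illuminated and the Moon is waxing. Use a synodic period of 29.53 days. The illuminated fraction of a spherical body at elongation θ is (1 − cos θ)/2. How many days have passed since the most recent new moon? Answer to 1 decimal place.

cos θ = 1 − 2f = -0.900, giving a principal value of 154.2°.
Before full moon the principal value applies: θ = 154.2°.
That fraction of the synodic month is 154.2/360 × 29.53 d ≈ 12.65 d.

12.6 days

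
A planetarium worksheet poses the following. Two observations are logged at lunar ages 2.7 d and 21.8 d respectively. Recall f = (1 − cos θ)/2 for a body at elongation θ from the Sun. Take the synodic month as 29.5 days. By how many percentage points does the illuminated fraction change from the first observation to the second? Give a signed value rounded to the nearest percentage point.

+45 pp

First observation: θ = 360°·2.7/29.5 = 32.9°, so f = 0.080.
Second observation: θ = 266.0°, f = 0.535.
Δf = 0.535 − 0.080 = +0.454, i.e. +45 pp.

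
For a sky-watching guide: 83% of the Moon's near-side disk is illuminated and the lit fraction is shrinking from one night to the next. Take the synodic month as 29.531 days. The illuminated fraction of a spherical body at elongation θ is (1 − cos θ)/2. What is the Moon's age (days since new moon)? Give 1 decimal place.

cos θ = 1 − 2f = -0.660, giving a principal value of 131.3°.
Waning ⇒ past full, so θ = 360° − 131.3° = 228.7°.
That fraction of the synodic month is 228.7/360 × 29.531 d ≈ 18.76 d.

18.8 days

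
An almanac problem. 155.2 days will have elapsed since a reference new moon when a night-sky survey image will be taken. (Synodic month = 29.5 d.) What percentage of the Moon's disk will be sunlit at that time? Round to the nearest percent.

Reduce mod P: 155.2 − 5×29.5 = 7.70 d into the current lunation.
Phase angle: θ = 360°·(7.70 d)/(29.5 d) = 94.0°.
Illuminated fraction = (1 − cos 94.0°)/2 = (1 − (-0.069))/2 ≈ 0.535, so 53%.

53%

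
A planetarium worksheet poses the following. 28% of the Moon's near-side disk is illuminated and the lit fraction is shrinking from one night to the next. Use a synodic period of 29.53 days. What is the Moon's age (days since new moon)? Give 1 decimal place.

24.3 days

From f = (1 − cos θ)/2: cos θ = 1 − 2×0.28 = 0.440; arccos → 63.9°.
A waning Moon lies in 180°–360°, so θ = 360° − 63.9° = 296.1°.
That fraction of the synodic month is 296.1/360 × 29.53 d ≈ 24.29 d.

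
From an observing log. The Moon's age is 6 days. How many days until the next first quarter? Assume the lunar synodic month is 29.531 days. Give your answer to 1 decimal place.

1.4 days

First quarter occurs at elongation 90°, i.e. at age 29.531 × 90/360 = 7.383 d.
That is 7.383 − 6 = 1.383 days ahead.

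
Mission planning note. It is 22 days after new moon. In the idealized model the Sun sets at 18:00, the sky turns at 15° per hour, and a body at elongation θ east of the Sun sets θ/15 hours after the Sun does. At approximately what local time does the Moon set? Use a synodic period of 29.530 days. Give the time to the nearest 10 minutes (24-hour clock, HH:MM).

11:50

Phase angle: θ = 360°·(22 d)/(29.530 d) = 268.2°.
At 15° of sky rotation per hour, 268.2° corresponds to a 17.88 h lag.
18:00 + 17.880 h ≈ 11:53 → 11:50 to the nearest ten minutes.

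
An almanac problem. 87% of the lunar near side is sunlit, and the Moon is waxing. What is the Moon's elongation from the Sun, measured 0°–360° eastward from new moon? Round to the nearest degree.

138°

cos θ = 1 − 2f = -0.740, giving a principal value of 137.7°.
Waxing ⇒ before full, so θ = 137.7°.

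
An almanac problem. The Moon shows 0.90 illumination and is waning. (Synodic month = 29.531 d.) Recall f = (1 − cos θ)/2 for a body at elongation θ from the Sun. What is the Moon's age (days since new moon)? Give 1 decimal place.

Invert f = (1 − cos θ)/2 to get cos θ = 1 − 2(0.90) = -0.800, hence θ₀ = arccos -0.800 = 143.1°.
A waning Moon lies in 180°–360°, so θ = 360° − 143.1° = 216.9°.
That fraction of the synodic month is 216.9/360 × 29.531 d ≈ 17.79 d.

17.8 days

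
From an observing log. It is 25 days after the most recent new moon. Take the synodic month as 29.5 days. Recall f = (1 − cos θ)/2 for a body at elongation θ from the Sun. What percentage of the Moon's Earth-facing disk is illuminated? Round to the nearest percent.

21%

Elongation θ = 360° × 25/29.5 ≈ 305.1°.
cos 305.1° = 0.575, so f = (1 − 0.575)/2 = 0.213, so 21%.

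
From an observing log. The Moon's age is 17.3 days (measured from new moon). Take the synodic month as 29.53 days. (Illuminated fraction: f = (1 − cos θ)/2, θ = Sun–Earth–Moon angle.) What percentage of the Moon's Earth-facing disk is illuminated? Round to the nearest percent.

Phase angle: θ = 360°·(17.3 d)/(29.53 d) = 210.9°.
With cos θ = (-0.858), the lit fraction is (1 − (-0.858))/2 ≈ 0.929, so 93%.

93%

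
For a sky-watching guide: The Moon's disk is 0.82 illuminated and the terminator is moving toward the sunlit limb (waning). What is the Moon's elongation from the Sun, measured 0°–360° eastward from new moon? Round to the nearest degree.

From f = (1 − cos θ)/2: cos θ = 1 − 2×0.82 = -0.640; arccos → 129.8°.
Since the Moon is past full (waning), take the reflex angle: θ = 360° − 129.8° = 230.2°.

230°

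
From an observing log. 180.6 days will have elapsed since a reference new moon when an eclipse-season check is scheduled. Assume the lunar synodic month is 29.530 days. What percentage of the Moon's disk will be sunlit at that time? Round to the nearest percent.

180.6 d spans 6 complete synodic months (6 × 29.530 = 177.18 d) plus 3.42 d.
Phase angle: θ = 360°·(3.42 d)/(29.530 d) = 41.7°.
With cos θ = 0.747, the lit fraction is (1 − 0.747)/2 ≈ 0.127, so 13%.

13%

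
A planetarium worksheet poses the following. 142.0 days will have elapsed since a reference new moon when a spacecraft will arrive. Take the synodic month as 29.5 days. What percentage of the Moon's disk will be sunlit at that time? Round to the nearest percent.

142.0/29.5 = 4.814 lunations, so 4 complete cycles and 24.00 d into the next.
The Moon has covered 24.00/29.5 of its cycle, so θ ≈ 360° × 24.00/29.5 = 292.9°.
With cos θ = 0.389, the lit fraction is (1 − 0.389)/2 ≈ 0.306, so 31%.

31%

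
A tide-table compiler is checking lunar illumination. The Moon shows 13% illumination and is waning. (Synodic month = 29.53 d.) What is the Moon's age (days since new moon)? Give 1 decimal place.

26.1 days

From f = (1 − cos θ)/2: cos θ = 1 − 2×0.13 = 0.740; arccos → 42.3°.
A waning Moon lies in 180°–360°, so θ = 360° − 42.3° = 317.7°.
At 360°/29.53 d per day, 317.7° corresponds to 26.06 days.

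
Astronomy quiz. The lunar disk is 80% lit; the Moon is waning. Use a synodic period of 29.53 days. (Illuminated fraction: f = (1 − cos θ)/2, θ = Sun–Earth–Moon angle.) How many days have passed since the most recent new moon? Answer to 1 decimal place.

cos θ = 1 − 2f = -0.600, giving a principal value of 126.9°.
Since the Moon is past full (waning), take the reflex angle: θ = 360° − 126.9° = 233.1°.
That fraction of the synodic month is 233.1/360 × 29.53 d ≈ 19.12 d.

19.1 days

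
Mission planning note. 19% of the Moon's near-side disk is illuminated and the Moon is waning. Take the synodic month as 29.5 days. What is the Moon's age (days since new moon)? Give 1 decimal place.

25.3 days

From f = (1 − cos θ)/2: cos θ = 1 − 2×0.19 = 0.620; arccos → 51.7°.
A waning Moon lies in 180°–360°, so θ = 360° − 51.7° = 308.3°.
Age = 29.5 × 308.3°/360° ≈ 25.26 days.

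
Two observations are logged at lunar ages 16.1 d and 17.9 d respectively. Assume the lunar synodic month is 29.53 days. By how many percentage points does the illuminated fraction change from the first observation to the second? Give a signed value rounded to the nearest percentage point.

-9 percentage points

First observation: θ = 360°·16.1/29.53 = 196.3°, so f = 0.980.
Second observation: θ = 218.2°, f = 0.893.
Δf = 0.893 − 0.980 = -0.087, i.e. -9 pp.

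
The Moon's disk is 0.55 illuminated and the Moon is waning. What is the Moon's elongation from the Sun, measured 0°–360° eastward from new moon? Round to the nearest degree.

264°

Invert f = (1 − cos θ)/2 to get cos θ = 1 − 2(0.55) = -0.100, hence θ₀ = arccos -0.100 = 95.7°.
A waning Moon lies in 180°–360°, so θ = 360° − 95.7° = 264.3°.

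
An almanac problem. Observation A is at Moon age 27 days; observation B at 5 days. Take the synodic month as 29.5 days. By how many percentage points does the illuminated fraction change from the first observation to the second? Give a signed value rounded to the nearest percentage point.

θ₁ = 360° × 27/29.5 = 329.5°, f₁ = (1 − cos θ₁)/2 = 0.069.
θ₂ = 360° × 5/29.5 = 61.0°, f₂ = (1 − cos θ₂)/2 = 0.258.
Change = f₂ − f₁ = +0.189 → +19 percentage points.

+19 percentage points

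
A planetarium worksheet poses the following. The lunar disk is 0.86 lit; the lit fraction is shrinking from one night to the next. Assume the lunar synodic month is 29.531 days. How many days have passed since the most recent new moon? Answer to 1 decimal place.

18.4 days

Invert f = (1 − cos θ)/2 to get cos θ = 1 − 2(0.86) = -0.720, hence θ₀ = arccos -0.720 = 136.1°.
A waning Moon lies in 180°–360°, so θ = 360° − 136.1° = 223.9°.
At 360°/29.531 d per day, 223.9° corresponds to 18.37 days.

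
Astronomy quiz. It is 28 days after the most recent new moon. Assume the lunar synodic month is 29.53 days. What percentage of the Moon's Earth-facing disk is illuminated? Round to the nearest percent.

3%

The Moon has covered 28/29.53 of its cycle, so θ ≈ 360° × 28/29.53 = 341.3°.
Illuminated fraction = (1 − cos 341.3°)/2 = (1 − 0.947)/2 ≈ 0.026, so 3%.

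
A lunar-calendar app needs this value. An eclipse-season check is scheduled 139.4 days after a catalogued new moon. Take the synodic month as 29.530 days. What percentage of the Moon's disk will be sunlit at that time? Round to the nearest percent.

59%

139.4 d spans 4 complete synodic months (4 × 29.530 = 118.12 d) plus 21.28 d.
Phase angle: θ = 360°·(21.28 d)/(29.530 d) = 259.4°.
cos 259.4° = (-0.184), so f = (1 − (-0.184))/2 = 0.592, so 59%.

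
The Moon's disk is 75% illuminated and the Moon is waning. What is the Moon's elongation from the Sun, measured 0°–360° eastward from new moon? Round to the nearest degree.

240°

cos θ = 1 − 2f = -0.500, giving a principal value of 120.0°.
Since the Moon is past full (waning), take the reflex angle: θ = 360° − 120.0° = 240.0°.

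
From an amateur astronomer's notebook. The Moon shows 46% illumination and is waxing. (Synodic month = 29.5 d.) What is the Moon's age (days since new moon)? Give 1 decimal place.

Invert f = (1 − cos θ)/2 to get cos θ = 1 − 2(0.46) = 0.080, hence θ₀ = arccos 0.080 = 85.4°.
The Moon is waxing (0°–180°), so θ = 85.4° directly.
That fraction of the synodic month is 85.4/360 × 29.5 d ≈ 7.00 d.

7.0 days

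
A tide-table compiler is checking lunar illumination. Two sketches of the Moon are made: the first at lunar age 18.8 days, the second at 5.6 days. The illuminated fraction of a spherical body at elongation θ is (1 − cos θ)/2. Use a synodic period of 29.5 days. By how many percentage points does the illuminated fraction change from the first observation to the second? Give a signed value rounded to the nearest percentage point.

First observation: θ = 360°·18.8/29.5 = 229.4°, so f = 0.825.
Second observation: θ = 68.3°, f = 0.315.
Δf = 0.315 − 0.825 = -0.510, i.e. -51 pp.

-51 percentage points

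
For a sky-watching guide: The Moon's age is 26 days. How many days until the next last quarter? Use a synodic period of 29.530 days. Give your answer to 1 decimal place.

25.7 days

Last quarter is 0.75 of the way through the cycle: age 0.75 × 29.530 = 22.148 d.
This lunation's last quarter (22.148 d) has passed, so add one period: 51.678 − 26 = 25.678 days.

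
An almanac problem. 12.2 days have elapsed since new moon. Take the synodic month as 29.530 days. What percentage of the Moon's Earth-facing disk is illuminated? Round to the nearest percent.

Phase angle: θ = 360°·(12.2 d)/(29.530 d) = 148.7°.
cos 148.7° = (-0.855), so f = (1 − (-0.855))/2 = 0.927, so 93%.

93%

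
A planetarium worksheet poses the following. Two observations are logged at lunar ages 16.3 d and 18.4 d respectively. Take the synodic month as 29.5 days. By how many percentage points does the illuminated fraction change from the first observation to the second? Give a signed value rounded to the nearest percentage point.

θ₁ = 360° × 16.3/29.5 = 198.9°, f₁ = (1 − cos θ₁)/2 = 0.973.
θ₂ = 360° × 18.4/29.5 = 224.5°, f₂ = (1 − cos θ₂)/2 = 0.856.
Change = f₂ − f₁ = -0.117 → -12 percentage points.

-12 pp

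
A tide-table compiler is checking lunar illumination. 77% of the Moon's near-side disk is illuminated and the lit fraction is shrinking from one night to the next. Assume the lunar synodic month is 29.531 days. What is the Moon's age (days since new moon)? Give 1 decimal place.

From f = (1 − cos θ)/2: cos θ = 1 − 2×0.77 = -0.540; arccos → 122.7°.
Waning ⇒ past full, so θ = 360° − 122.7° = 237.3°.
That fraction of the synodic month is 237.3/360 × 29.531 d ≈ 19.47 d.

19.5 days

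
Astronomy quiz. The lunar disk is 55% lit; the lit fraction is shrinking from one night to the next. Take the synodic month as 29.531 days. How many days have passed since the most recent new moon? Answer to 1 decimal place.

cos θ = 1 − 2f = -0.100, giving a principal value of 95.7°.
Waning ⇒ past full, so θ = 360° − 95.7° = 264.3°.
Age = 29.531 × 264.3°/360° ≈ 21.68 days.

21.7 days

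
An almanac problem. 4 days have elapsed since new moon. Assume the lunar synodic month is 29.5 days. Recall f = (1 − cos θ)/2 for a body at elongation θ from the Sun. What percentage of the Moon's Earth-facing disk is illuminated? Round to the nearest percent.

17%

The Moon has covered 4/29.5 of its cycle, so θ ≈ 360° × 4/29.5 = 48.8°.
cos 48.8° = 0.659, so f = (1 − 0.659)/2 = 0.171, so 17%.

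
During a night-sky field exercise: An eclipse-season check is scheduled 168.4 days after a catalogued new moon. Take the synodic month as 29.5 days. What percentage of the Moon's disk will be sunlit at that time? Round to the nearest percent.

63%

168.4 d spans 5 complete synodic months (5 × 29.5 = 147.50 d) plus 20.90 d.
The Moon has covered 20.90/29.5 of its cycle, so θ ≈ 360° × 20.90/29.5 = 255.1°.
With cos θ = (-0.258), the lit fraction is (1 − (-0.258))/2 ≈ 0.629, so 63%.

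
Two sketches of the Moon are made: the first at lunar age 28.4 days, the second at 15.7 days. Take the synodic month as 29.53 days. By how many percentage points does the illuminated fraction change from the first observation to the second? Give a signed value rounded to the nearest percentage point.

First observation: θ = 360°·28.4/29.53 = 346.2°, so f = 0.014.
Second observation: θ = 191.4°, f = 0.990.
Δf = 0.990 − 0.014 = +0.976, i.e. +98 pp.

+98 pp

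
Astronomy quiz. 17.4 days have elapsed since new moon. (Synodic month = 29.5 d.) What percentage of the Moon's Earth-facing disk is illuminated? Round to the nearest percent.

Phase angle: θ = 360°·(17.4 d)/(29.5 d) = 212.3°.
With cos θ = (-0.845), the lit fraction is (1 − (-0.845))/2 ≈ 0.922, so 92%.

92%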